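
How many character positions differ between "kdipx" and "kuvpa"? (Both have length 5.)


String 1: 'kdipx'
String 2: 'kuvpa'
Compare each position: pos 0: 'k'=='k', pos 1: 'd'!='u', pos 2: 'i'!='v', pos 3: 'p'=='p', pos 4: 'x'!='a'
Differing positions: 3
Hamming distance: 3


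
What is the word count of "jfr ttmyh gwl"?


Input string: 'jfr ttmyh gwl'
Operation: split by spaces
Words found: 'jfr', 'ttmyh', 'gwl'
Word count: 3


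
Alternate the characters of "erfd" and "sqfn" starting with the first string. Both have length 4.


String 1: 'erfd'
String 2: 'sqfn'
Operation: alternate characters
Pairs: 'e'+'s', 'r'+'q', 'f'+'f', 'd'+'n'
Result: esrqffdn


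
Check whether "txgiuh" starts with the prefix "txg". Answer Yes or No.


Input string: 'txgiuh'
Prefix to check: 'txg'
First 3 characters of input: 'txg'
Match: True
Result: Yes


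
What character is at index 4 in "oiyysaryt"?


Input string: 'oiyysaryt'
Operation: get character at index 4
Index mapping: s[0]='o', s[1]='i', s[2]='y', s[3]='y', s[4]='s'
Result: 's'


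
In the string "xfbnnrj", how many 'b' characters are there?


Input string: 'xfbnnrj'
Target character: 'b'
Scan each position: s[2]='b'
Matches found at indices: 2
Total: 1


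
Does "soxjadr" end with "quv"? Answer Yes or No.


Input string: 'soxjadr'
Suffix to check: 'quv'
Last 3 characters of input: 'adr'
Match: False
Result: No


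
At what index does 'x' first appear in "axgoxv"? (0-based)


Input string: 'axgoxv'
Target: 'x'
Scanning left to right: s[0]='a', s[1]='x'
First match at index: 1


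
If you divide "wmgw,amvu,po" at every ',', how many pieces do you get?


Input string: 'wmgw,amvu,po'
Delimiter: ','
Split result: 'wmgw', 'amvu', 'po'
Number of parts: 3


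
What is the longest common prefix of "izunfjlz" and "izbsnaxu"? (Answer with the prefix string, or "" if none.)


String 1: 'izunfjlz'
String 2: 'izbsnaxu'
Compare position by position:
pos 0: 'i' vs 'i' match
pos 1: 'z' vs 'z' match
pos 2: 'u' vs 'b' differ -> stop
Longest common prefix: "iz" (length 2)


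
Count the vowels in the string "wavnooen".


Input string: 'wavnooen'
Operation: count vowels (a, e, i, o, u)
Scan: s[0]='w', s[1]='a' (vowel), s[2]='v', s[3]='n', s[4]='o' (vowel), s[5]='o' (vowel), s[6]='e' (vowel), s[7]='n'
Vowels found: 4
Result: 4


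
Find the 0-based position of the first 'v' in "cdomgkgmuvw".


Input string: 'cdomgkgmuvw'
Target: 'v'
Scanning left to right: s[0]='c', s[1]='d', s[2]='o', s[3]='m', s[4]='g', s[5]='k', s[6]='g', s[7]='m', s[8]='u', s[9]='v'
First match at index: 9


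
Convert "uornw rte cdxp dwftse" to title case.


Input string: 'uornw rte cdxp dwftse'
Operation: capitalize first letter of each word
Word transformations: 'uornw'->'Uornw', 'rte'->'Rte', 'cdxp'->'Cdxp', 'dwftse'->'Dwftse'
Result: Uornw Rte Cdxp Dwftse


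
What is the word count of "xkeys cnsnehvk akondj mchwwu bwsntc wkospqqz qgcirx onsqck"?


Input string: 'xkeys cnsnehvk akondj mchwwu bwsntc wkospqqz qgcirx onsqck'
Operation: split by spaces
Words found: 'xkeys', 'cnsnehvk', 'akondj', 'mchwwu', 'bwsntc', 'wkospqqz', 'qgcirx', 'onsqck'
Word count: 8


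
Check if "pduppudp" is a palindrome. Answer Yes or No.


Input string: 'pduppudp'
Reversed: 'pduppudp'
Compare pairs: s[0]='p' vs s[7]='p' (match), s[1]='d' vs s[6]='d' (match), s[2]='u' vs s[5]='u' (match), s[3]='p' vs s[4]='p' (match)
Palindrome: Yes


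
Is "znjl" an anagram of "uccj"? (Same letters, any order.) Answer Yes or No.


String 1: 'uccj' -> sorted: 'ccju'
String 2: 'znjl' -> sorted: 'jlnz'
Compare sorted forms: 'ccju' != 'jlnz'
Anagram: No


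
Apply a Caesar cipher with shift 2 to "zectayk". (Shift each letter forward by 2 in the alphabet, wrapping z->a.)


Input: 'zectayk', shift = 2
Operation: for each letter, (position + 2) mod 26
Mapping: 'z'(25+2=27, 27 mod 26=1)->'b', 'e'(4+2=6)->'g', 'c'(2+2=4)->'e', 't'(19+2=21)->'v', 'a'(0+2=2)->'c', 'y'(24+2=26, 26 mod 26=0)->'a', 'k'(10+2=12)->'m'
Result: bgevcam


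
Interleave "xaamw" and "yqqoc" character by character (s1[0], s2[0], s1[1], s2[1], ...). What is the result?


String 1: 'xaamw'
String 2: 'yqqoc'
Operation: alternate characters
Pairs: 'x'+'y', 'a'+'q', 'a'+'q', 'm'+'o', 'w'+'c'
Result: xyaqaqmowc


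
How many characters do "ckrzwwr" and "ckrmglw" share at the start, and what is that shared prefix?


String 1: 'ckrzwwr'
String 2: 'ckrmglw'
Compare position by position:
pos 0: 'c' vs 'c' match
pos 1: 'k' vs 'k' match
pos 2: 'r' vs 'r' match
pos 3: 'z' vs 'm' differ -> stop
Longest common prefix: "ckr" (length 3)


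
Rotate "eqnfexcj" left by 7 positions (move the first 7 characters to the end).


Input: 'eqnfexcj', shift = 7
Operation: split at index 7 and swap parts
Front part s[0:7] = 'eqnfexc'
Back part s[7:] = 'j'
Rotated = back + front = 'j' + 'eqnfexc'
Result: jeqnfexc


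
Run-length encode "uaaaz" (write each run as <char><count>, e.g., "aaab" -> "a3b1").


Input: 'uaaaz'
Operation: identify consecutive runs
Runs: 'u' -> u1, 'aaa' -> a3, 'z' -> z1
Encoded: u1a3z1


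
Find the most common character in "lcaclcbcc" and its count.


Input: 'lcaclcbcc'
Operation: tally each character
Counts: 'a':1, 'b':1, 'c':5, 'l':2
Maximum: 'c' appears 5 times


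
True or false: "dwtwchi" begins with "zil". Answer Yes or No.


Input string: 'dwtwchi'
Prefix to check: 'zil'
First 3 characters of input: 'dwt'
Match: False
Result: No


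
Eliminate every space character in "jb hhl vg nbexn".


Input string: 'jb hhl vg nbexn'
Operation: remove all spaces
Words: 'jb', 'hhl', 'vg', 'nbexn'
Join without spaces: jbhhlvgnbexn


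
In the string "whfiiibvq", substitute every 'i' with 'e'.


Input string: 'whfiiibvq'
Operation: replace 'i' with 'e'
Positions of 'i': 3, 4, 5
After replacement: whfeeebvq


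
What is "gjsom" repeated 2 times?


Input string: 'gjsom'
Operation: repeat 2 times
Concatenation: 'gjsom' + 'gjsom'
Result: gjsomgjsom


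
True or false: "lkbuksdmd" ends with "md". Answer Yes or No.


Input string: 'lkbuksdmd'
Suffix to check: 'md'
Last 2 characters of input: 'md'
Match: True
Result: Yes


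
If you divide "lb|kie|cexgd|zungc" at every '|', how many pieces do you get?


Input string: 'lb|kie|cexgd|zungc'
Delimiter: '|'
Split result: 'lb', 'kie', 'cexgd', 'zungc'
Number of parts: 4


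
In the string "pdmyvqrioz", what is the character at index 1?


Input string: 'pdmyvqrioz'
Operation: get character at index 1
Index mapping: s[0]='p', s[1]='d'
Result: 'd'


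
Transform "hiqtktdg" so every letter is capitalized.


Input string: 'hiqtktdg'
Operation: convert each letter to uppercase
Mapping: 'h'->'H', 'i'->'I', 'q'->'Q', 't'->'T', 'k'->'K', 't'->'T', 'd'->'D', 'g'->'G'
Result: HIQTKTDG


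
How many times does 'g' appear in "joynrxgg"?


Input string: 'joynrxgg'
Target character: 'g'
Scan each position: s[6]='g', s[7]='g'
Matches found at indices: 6, 7
Total: 2


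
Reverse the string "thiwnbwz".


Input string: 'thiwnbwz'
Operation: reverse character order
Original order: 't' -> 'h' -> 'i' -> 'w' -> 'n' -> 'b' -> 'w' -> 'z'
Reversed order: 'z' -> 'w' -> 'b' -> 'n' -> 'w' -> 'i' -> 'h' -> 't'
Result: zwbnwiht


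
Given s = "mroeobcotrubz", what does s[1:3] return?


Input string: 'mroeobcotrubz'
Operation: slice [1:3]
Extract characters: s[1]='r', s[2]='o'
Result: ro


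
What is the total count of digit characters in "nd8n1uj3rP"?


Input string: 'nd8n1uj3rP'
Operation: count digit characters (0-9)
Scan: 'n', 'd', '8'(digit), 'n', '1'(digit), 'u', 'j', '3'(digit), 'r', 'P'
Digits found: 3
Result: 3


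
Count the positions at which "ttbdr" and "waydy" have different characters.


String 1: 'ttbdr'
String 2: 'waydy'
Compare each position: pos 0: 't'!='w', pos 1: 't'!='a', pos 2: 'b'!='y', pos 3: 'd'=='d', pos 4: 'r'!='y'
Differing positions: 4
Hamming distance: 4


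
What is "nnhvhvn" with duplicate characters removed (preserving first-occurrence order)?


Input: 'nnhvhvn'
Operation: keep first occurrence of each character
Scan: s[0]='n' new -> keep; s[1]='n' seen -> skip; s[2]='h' new -> keep; s[3]='v' new -> keep; s[4]='h' seen -> skip; s[5]='v' seen -> skip; s[6]='n' seen -> skip
Result: nhv


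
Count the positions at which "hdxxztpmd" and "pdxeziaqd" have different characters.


String 1: 'hdxxztpmd'
String 2: 'pdxeziaqd'
Compare each position: pos 0: 'h'!='p', pos 1: 'd'=='d', pos 2: 'x'=='x', pos 3: 'x'!='e', pos 4: 'z'=='z', pos 5: 't'!='i', pos 6: 'p'!='a', pos 7: 'm'!='q', pos 8: 'd'=='d'
Differing positions: 5
Hamming distance: 5


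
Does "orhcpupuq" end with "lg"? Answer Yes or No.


Input string: 'orhcpupuq'
Suffix to check: 'lg'
Last 2 characters of input: 'uq'
Match: False
Result: No


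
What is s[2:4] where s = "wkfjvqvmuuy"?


Input string: 'wkfjvqvmuuy'
Operation: slice [2:4]
Extract characters: s[2]='f', s[3]='j'
Result: fj


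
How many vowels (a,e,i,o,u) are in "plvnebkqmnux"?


Input string: 'plvnebkqmnux'
Operation: count vowels (a, e, i, o, u)
Scan: s[0]='p', s[1]='l', s[2]='v', s[3]='n', s[4]='e' (vowel), s[5]='b', s[6]='k', s[7]='q', s[8]='m', s[9]='n', s[10]='u' (vowel), s[11]='x'
Vowels found: 2
Result: 2


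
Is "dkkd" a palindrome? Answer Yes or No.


Input string: 'dkkd'
Reversed: 'dkkd'
Compare pairs: s[0]='d' vs s[3]='d' (match), s[1]='k' vs s[2]='k' (match)
Palindrome: Yes


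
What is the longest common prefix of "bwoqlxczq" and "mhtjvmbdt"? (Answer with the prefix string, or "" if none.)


String 1: 'bwoqlxczq'
String 2: 'mhtjvmbdt'
Compare position by position:
pos 0: 'b' vs 'm' differ -> stop
Longest common prefix: "" (length 0)


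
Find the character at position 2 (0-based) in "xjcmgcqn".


Input string: 'xjcmgcqn'
Operation: get character at index 2
Index mapping: s[0]='x', s[1]='j', s[2]='c'
Result: 'c'


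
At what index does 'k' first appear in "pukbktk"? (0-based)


Input string: 'pukbktk'
Target: 'k'
Scanning left to right: s[0]='p', s[1]='u', s[2]='k'
First match at index: 2


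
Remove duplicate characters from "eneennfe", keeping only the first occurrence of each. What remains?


Input: 'eneennfe'
Operation: keep first occurrence of each character
Scan: s[0]='e' new -> keep; s[1]='n' new -> keep; s[2]='e' seen -> skip; s[3]='e' seen -> skip; s[4]='n' seen -> skip; s[5]='n' seen -> skip; s[6]='f' new -> keep; s[7]='e' seen -> skip
Result: enf


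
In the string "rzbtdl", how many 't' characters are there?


Input string: 'rzbtdl'
Target character: 't'
Scan each position: s[3]='t'
Matches found at indices: 3
Total: 1


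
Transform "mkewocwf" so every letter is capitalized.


Input string: 'mkewocwf'
Operation: convert each letter to uppercase
Mapping: 'm'->'M', 'k'->'K', 'e'->'E', 'w'->'W', 'o'->'O', 'c'->'C', 'w'->'W', 'f'->'F'
Result: MKEWOCWF


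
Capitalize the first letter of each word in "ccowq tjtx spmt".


Input string: 'ccowq tjtx spmt'
Operation: capitalize first letter of each word
Word transformations: 'ccowq'->'Ccowq', 'tjtx'->'Tjtx', 'spmt'->'Spmt'
Result: Ccowq Tjtx Spmt


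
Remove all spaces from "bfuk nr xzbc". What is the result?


Input string: 'bfuk nr xzbc'
Operation: remove all spaces
Words: 'bfuk', 'nr', 'xzbc'
Join without spaces: bfuknrxzbc


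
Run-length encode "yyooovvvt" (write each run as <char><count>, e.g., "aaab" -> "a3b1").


Input: 'yyooovvvt'
Operation: identify consecutive runs
Runs: 'yy' -> y2, 'ooo' -> o3, 'vvv' -> v3, 't' -> t1
Encoded: y2o3v3t1


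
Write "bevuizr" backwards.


Input string: 'bevuizr'
Operation: reverse character order
Original order: 'b' -> 'e' -> 'v' -> 'u' -> 'i' -> 'z' -> 'r'
Reversed order: 'r' -> 'z' -> 'i' -> 'u' -> 'v' -> 'e' -> 'b'
Result: rziuveb


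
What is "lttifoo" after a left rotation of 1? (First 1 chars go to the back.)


Input: 'lttifoo', shift = 1
Operation: split at index 1 and swap parts
Front part s[0:1] = 'l'
Back part s[1:] = 'ttifoo'
Rotated = back + front = 'ttifoo' + 'l'
Result: ttifool


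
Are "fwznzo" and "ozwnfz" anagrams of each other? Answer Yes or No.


String 1: 'fwznzo' -> sorted: 'fnowzz'
String 2: 'ozwnfz' -> sorted: 'fnowzz'
Compare sorted forms: 'fnowzz' == 'fnowzz'
Anagram: Yes


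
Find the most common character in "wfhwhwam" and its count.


Input: 'wfhwhwam'
Operation: tally each character
Counts: 'a':1, 'f':1, 'h':2, 'm':1, 'w':3
Maximum: 'w' appears 3 times


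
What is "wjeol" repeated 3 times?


Input string: 'wjeol'
Operation: repeat 3 times
Concatenation: 'wjeol' + 'wjeol' + 'wjeol'
Result: wjeolwjeolwjeol


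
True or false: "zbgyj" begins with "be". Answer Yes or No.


Input string: 'zbgyj'
Prefix to check: 'be'
First 2 characters of input: 'zb'
Match: False
Result: No


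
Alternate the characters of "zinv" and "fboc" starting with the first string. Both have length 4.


String 1: 'zinv'
String 2: 'fboc'
Operation: alternate characters
Pairs: 'z'+'f', 'i'+'b', 'n'+'o', 'v'+'c'
Result: zfibnovc


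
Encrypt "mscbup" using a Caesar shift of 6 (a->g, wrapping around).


Input: 'mscbup', shift = 6
Operation: for each letter, (position + 6) mod 26
Mapping: 'm'(12+6=18)->'s', 's'(18+6=24)->'y', 'c'(2+6=8)->'i', 'b'(1+6=7)->'h', 'u'(20+6=26, 26 mod 26=0)->'a', 'p'(15+6=21)->'v'
Result: syihav


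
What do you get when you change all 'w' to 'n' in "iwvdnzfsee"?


Input string: 'iwvdnzfsee'
Operation: replace 'w' with 'n'
Positions of 'w': 1
After replacement: invdnzfsee


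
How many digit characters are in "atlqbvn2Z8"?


Input string: 'atlqbvn2Z8'
Operation: count digit characters (0-9)
Scan: 'a', 't', 'l', 'q', 'b', 'v', 'n', '2'(digit), 'Z', '8'(digit)
Digits found: 2
Result: 2


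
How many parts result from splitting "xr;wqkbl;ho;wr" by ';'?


Input string: 'xr;wqkbl;ho;wr'
Delimiter: ';'
Split result: 'xr', 'wqkbl', 'ho', 'wr'
Number of parts: 4


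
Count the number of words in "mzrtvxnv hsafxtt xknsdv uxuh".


Input string: 'mzrtvxnv hsafxtt xknsdv uxuh'
Operation: split by spaces
Words found: 'mzrtvxnv', 'hsafxtt', 'xknsdv', 'uxuh'
Word count: 4


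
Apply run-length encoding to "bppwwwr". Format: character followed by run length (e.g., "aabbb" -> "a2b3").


Input: 'bppwwwr'
Operation: identify consecutive runs
Runs: 'b' -> b1, 'pp' -> p2, 'www' -> w3, 'r' -> r1
Encoded: b1p2w3r1


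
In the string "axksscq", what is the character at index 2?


Input string: 'axksscq'
Operation: get character at index 2
Index mapping: s[0]='a', s[1]='x', s[2]='k'
Result: 'k'


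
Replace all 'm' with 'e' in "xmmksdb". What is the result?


Input string: 'xmmksdb'
Operation: replace 'm' with 'e'
Positions of 'm': 1, 2
After replacement: xeeksdb


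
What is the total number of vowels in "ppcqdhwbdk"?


Input string: 'ppcqdhwbdk'
Operation: count vowels (a, e, i, o, u)
Scan: s[0]='p', s[1]='p', s[2]='c', s[3]='q', s[4]='d', s[5]='h', s[6]='w', s[7]='b', s[8]='d', s[9]='k'
Vowels found: 0
Result: 0


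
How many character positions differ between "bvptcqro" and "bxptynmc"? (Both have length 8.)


String 1: 'bvptcqro'
String 2: 'bxptynmc'
Compare each position: pos 0: 'b'=='b', pos 1: 'v'!='x', pos 2: 'p'=='p', pos 3: 't'=='t', pos 4: 'c'!='y', pos 5: 'q'!='n', pos 6: 'r'!='m', pos 7: 'o'!='c'
Differing positions: 5
Hamming distance: 5


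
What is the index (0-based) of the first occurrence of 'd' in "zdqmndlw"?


Input string: 'zdqmndlw'
Target: 'd'
Scanning left to right: s[0]='z', s[1]='d'
First match at index: 1


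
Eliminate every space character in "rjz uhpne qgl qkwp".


Input string: 'rjz uhpne qgl qkwp'
Operation: remove all spaces
Words: 'rjz', 'uhpne', 'qgl', 'qkwp'
Join without spaces: rjzuhpneqglqkwp


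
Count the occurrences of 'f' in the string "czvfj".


Input string: 'czvfj'
Target character: 'f'
Scan each position: s[3]='f'
Matches found at indices: 3
Total: 1


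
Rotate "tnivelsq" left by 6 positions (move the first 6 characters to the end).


Input: 'tnivelsq', shift = 6
Operation: split at index 6 and swap parts
Front part s[0:6] = 'tnivel'
Back part s[6:] = 'sq'
Rotated = back + front = 'sq' + 'tnivel'
Result: sqtnivel


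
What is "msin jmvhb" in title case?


Input string: 'msin jmvhb'
Operation: capitalize first letter of each word
Word transformations: 'msin'->'Msin', 'jmvhb'->'Jmvhb'
Result: Msin Jmvhb


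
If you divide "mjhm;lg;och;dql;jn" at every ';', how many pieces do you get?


Input string: 'mjhm;lg;och;dql;jn'
Delimiter: ';'
Split result: 'mjhm', 'lg', 'och', 'dql', 'jn'
Number of parts: 5


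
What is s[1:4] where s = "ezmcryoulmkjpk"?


Input string: 'ezmcryoulmkjpk'
Operation: slice [1:4]
Extract characters: s[1]='z', s[2]='m', s[3]='c'
Result: zmc


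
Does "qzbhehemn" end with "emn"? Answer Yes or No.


Input string: 'qzbhehemn'
Suffix to check: 'emn'
Last 3 characters of input: 'emn'
Match: True
Result: Yes


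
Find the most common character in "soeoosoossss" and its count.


Input: 'soeoosoossss'
Operation: tally each character
Counts: 'e':1, 'o':5, 's':6
Maximum: 's' appears 6 times


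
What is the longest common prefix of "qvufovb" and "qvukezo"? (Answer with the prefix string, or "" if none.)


String 1: 'qvufovb'
String 2: 'qvukezo'
Compare position by position:
pos 0: 'q' vs 'q' match
pos 1: 'v' vs 'v' match
pos 2: 'u' vs 'u' match
pos 3: 'f' vs 'k' differ -> stop
Longest common prefix: "qvu" (length 3)


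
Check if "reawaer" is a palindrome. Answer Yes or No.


Input string: 'reawaer'
Reversed: 'reawaer'
Compare pairs: s[0]='r' vs s[6]='r' (match), s[1]='e' vs s[5]='e' (match), s[2]='a' vs s[4]='a' (match)
Palindrome: Yes


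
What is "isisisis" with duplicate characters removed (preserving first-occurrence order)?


Input: 'isisisis'
Operation: keep first occurrence of each character
Scan: s[0]='i' new -> keep; s[1]='s' new -> keep; s[2]='i' seen -> skip; s[3]='s' seen -> skip; s[4]='i' seen -> skip; s[5]='s' seen -> skip; s[6]='i' seen -> skip; s[7]='s' seen -> skip
Result: is


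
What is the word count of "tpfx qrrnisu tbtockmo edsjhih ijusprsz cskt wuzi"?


Input string: 'tpfx qrrnisu tbtockmo edsjhih ijusprsz cskt wuzi'
Operation: split by spaces
Words found: 'tpfx', 'qrrnisu', 'tbtockmo', 'edsjhih', 'ijusprsz', 'cskt', 'wuzi'
Word count: 7


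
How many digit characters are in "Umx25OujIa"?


Input string: 'Umx25OujIa'
Operation: count digit characters (0-9)
Scan: 'U', 'm', 'x', '2'(digit), '5'(digit), 'O', 'u', 'j', 'I', 'a'
Digits found: 2
Result: 2


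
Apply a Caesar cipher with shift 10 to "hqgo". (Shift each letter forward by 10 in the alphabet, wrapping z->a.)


Input: 'hqgo', shift = 10
Operation: for each letter, (position + 10) mod 26
Mapping: 'h'(7+10=17)->'r', 'q'(16+10=26, 26 mod 26=0)->'a', 'g'(6+10=16)->'q', 'o'(14+10=24)->'y'
Result: raqy


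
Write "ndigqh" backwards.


Input string: 'ndigqh'
Operation: reverse character order
Original order: 'n' -> 'd' -> 'i' -> 'g' -> 'q' -> 'h'
Reversed order: 'h' -> 'q' -> 'g' -> 'i' -> 'd' -> 'n'
Result: hqgidn


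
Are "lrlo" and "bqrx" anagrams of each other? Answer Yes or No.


String 1: 'lrlo' -> sorted: 'llor'
String 2: 'bqrx' -> sorted: 'bqrx'
Compare sorted forms: 'llor' != 'bqrx'
Anagram: No


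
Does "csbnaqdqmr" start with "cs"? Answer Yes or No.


Input string: 'csbnaqdqmr'
Prefix to check: 'cs'
First 2 characters of input: 'cs'
Match: True
Result: Yes


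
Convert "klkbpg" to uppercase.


Input string: 'klkbpg'
Operation: convert each letter to uppercase
Mapping: 'k'->'K', 'l'->'L', 'k'->'K', 'b'->'B', 'p'->'P', 'g'->'G'
Result: KLKBPG


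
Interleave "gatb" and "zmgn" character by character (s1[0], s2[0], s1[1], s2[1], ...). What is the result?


String 1: 'gatb'
String 2: 'zmgn'
Operation: alternate characters
Pairs: 'g'+'z', 'a'+'m', 't'+'g', 'b'+'n'
Result: gzamtgbn


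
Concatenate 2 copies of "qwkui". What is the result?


Input string: 'qwkui'
Operation: repeat 2 times
Concatenation: 'qwkui' + 'qwkui'
Result: qwkuiqwkui


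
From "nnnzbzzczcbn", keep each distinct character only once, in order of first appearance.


Input: 'nnnzbzzczcbn'
Operation: keep first occurrence of each character
Scan: s[0]='n' new -> keep; s[1]='n' seen -> skip; s[2]='n' seen -> skip; s[3]='z' new -> keep; s[4]='b' new -> keep; s[5]='z' seen -> skip; s[6]='z' seen -> skip; s[7]='c' new -> keep; s[8]='z' seen -> skip; s[9]='c' seen -> skip; s[10]='b' seen -> skip; s[11]='n' seen -> skip
Result: nzbc


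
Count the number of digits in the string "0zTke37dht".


Input string: '0zTke37dht'
Operation: count digit characters (0-9)
Scan: '0'(digit), 'z', 'T', 'k', 'e', '3'(digit), '7'(digit), 'd', 'h', 't'
Digits found: 3
Result: 3


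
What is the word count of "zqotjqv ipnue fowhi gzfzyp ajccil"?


Input string: 'zqotjqv ipnue fowhi gzfzyp ajccil'
Operation: split by spaces
Words found: 'zqotjqv', 'ipnue', 'fowhi', 'gzfzyp', 'ajccil'
Word count: 5


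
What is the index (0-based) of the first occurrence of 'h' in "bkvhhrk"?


Input string: 'bkvhhrk'
Target: 'h'
Scanning left to right: s[0]='b', s[1]='k', s[2]='v', s[3]='h'
First match at index: 3


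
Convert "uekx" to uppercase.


Input string: 'uekx'
Operation: convert each letter to uppercase
Mapping: 'u'->'U', 'e'->'E', 'k'->'K', 'x'->'X'
Result: UEKX


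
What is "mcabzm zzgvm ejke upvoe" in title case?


Input string: 'mcabzm zzgvm ejke upvoe'
Operation: capitalize first letter of each word
Word transformations: 'mcabzm'->'Mcabzm', 'zzgvm'->'Zzgvm', 'ejke'->'Ejke', 'upvoe'->'Upvoe'
Result: Mcabzm Zzgvm Ejke Upvoe


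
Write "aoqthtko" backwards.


Input string: 'aoqthtko'
Operation: reverse character order
Original order: 'a' -> 'o' -> 'q' -> 't' -> 'h' -> 't' -> 'k' -> 'o'
Reversed order: 'o' -> 'k' -> 't' -> 'h' -> 't' -> 'q' -> 'o' -> 'a'
Result: okthtqoa


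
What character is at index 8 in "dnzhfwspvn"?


Input string: 'dnzhfwspvn'
Operation: get character at index 8
Index mapping: s[0]='d', s[1]='n', s[2]='z', s[3]='h', s[4]='f', s[5]='w', s[6]='s', s[7]='p', s[8]='v'
Result: 'v'


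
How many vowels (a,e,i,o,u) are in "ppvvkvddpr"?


Input string: 'ppvvkvddpr'
Operation: count vowels (a, e, i, o, u)
Scan: s[0]='p', s[1]='p', s[2]='v', s[3]='v', s[4]='k', s[5]='v', s[6]='d', s[7]='d', s[8]='p', s[9]='r'
Vowels found: 0
Result: 0


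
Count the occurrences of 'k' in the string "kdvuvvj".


Input string: 'kdvuvvj'
Target character: 'k'
Scan each position: s[0]='k'
Matches found at indices: 0
Total: 1


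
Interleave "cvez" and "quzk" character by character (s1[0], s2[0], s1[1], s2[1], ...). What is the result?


String 1: 'cvez'
String 2: 'quzk'
Operation: alternate characters
Pairs: 'c'+'q', 'v'+'u', 'e'+'z', 'z'+'k'
Result: cqvuezzk


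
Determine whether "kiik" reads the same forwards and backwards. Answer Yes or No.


Input string: 'kiik'
Reversed: 'kiik'
Compare pairs: s[0]='k' vs s[3]='k' (match), s[1]='i' vs s[2]='i' (match)
Palindrome: Yes


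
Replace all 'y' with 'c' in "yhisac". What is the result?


Input string: 'yhisac'
Operation: replace 'y' with 'c'
Positions of 'y': 0
After replacement: chisac


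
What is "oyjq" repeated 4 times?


Input string: 'oyjq'
Operation: repeat 4 times
Concatenation: 'oyjq' + 'oyjq' + 'oyjq' + 'oyjq'
Result: oyjqoyjqoyjqoyjq


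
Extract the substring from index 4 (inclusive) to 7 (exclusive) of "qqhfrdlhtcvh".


Input string: 'qqhfrdlhtcvh'
Operation: slice [4:7]
Extract characters: s[4]='r', s[5]='d', s[6]='l'
Result: rdl


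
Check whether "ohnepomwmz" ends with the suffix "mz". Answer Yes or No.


Input string: 'ohnepomwmz'
Suffix to check: 'mz'
Last 2 characters of input: 'mz'
Match: True
Result: Yes


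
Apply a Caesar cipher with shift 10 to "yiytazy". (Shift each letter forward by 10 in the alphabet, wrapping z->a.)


Input: 'yiytazy', shift = 10
Operation: for each letter, (position + 10) mod 26
Mapping: 'y'(24+10=34, 34 mod 26=8)->'i', 'i'(8+10=18)->'s', 'y'(24+10=34, 34 mod 26=8)->'i', 't'(19+10=29, 29 mod 26=3)->'d', 'a'(0+10=10)->'k', 'z'(25+10=35, 35 mod 26=9)->'j', 'y'(24+10=34, 34 mod 26=8)->'i'
Result: isidkji


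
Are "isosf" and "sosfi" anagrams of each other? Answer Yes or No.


String 1: 'isosf' -> sorted: 'fioss'
String 2: 'sosfi' -> sorted: 'fioss'
Compare sorted forms: 'fioss' == 'fioss'
Anagram: Yes


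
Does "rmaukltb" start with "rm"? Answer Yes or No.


Input string: 'rmaukltb'
Prefix to check: 'rm'
First 2 characters of input: 'rm'
Match: True
Result: Yes


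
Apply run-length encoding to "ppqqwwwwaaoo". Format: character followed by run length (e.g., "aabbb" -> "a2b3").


Input: 'ppqqwwwwaaoo'
Operation: identify consecutive runs
Runs: 'pp' -> p2, 'qq' -> q2, 'wwww' -> w4, 'aa' -> a2, 'oo' -> o2
Encoded: p2q2w4a2o2


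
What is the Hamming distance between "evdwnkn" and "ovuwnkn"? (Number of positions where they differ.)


String 1: 'evdwnkn'
String 2: 'ovuwnkn'
Compare each position: pos 0: 'e'!='o', pos 1: 'v'=='v', pos 2: 'd'!='u', pos 3: 'w'=='w', pos 4: 'n'=='n', pos 5: 'k'=='k', pos 6: 'n'=='n'
Differing positions: 2
Hamming distance: 2


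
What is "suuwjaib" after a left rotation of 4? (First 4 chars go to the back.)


Input: 'suuwjaib', shift = 4
Operation: split at index 4 and swap parts
Front part s[0:4] = 'suuw'
Back part s[4:] = 'jaib'
Rotated = back + front = 'jaib' + 'suuw'
Result: jaibsuuw


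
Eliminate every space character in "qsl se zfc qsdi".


Input string: 'qsl se zfc qsdi'
Operation: remove all spaces
Words: 'qsl', 'se', 'zfc', 'qsdi'
Join without spaces: qslsezfcqsdi


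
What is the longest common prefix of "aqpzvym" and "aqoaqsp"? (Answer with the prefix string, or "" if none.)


String 1: 'aqpzvym'
String 2: 'aqoaqsp'
Compare position by position:
pos 0: 'a' vs 'a' match
pos 1: 'q' vs 'q' match
pos 2: 'p' vs 'o' differ -> stop
Longest common prefix: "aq" (length 2)


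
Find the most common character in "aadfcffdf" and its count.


Input: 'aadfcffdf'
Operation: tally each character
Counts: 'a':2, 'c':1, 'd':2, 'f':4
Maximum: 'f' appears 4 times


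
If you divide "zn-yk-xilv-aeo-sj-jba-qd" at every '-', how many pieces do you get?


Input string: 'zn-yk-xilv-aeo-sj-jba-qd'
Delimiter: '-'
Split result: 'zn', 'yk', 'xilv', 'aeo', 'sj', 'jba', 'qd'
Number of parts: 7


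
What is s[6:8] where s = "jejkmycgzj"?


Input string: 'jejkmycgzj'
Operation: slice [6:8]
Extract characters: s[6]='c', s[7]='g'
Result: cg


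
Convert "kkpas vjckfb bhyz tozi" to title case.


Input string: 'kkpas vjckfb bhyz tozi'
Operation: capitalize first letter of each word
Word transformations: 'kkpas'->'Kkpas', 'vjckfb'->'Vjckfb', 'bhyz'->'Bhyz', 'tozi'->'Tozi'
Result: Kkpas Vjckfb Bhyz Tozi


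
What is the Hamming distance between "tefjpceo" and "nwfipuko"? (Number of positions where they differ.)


String 1: 'tefjpceo'
String 2: 'nwfipuko'
Compare each position: pos 0: 't'!='n', pos 1: 'e'!='w', pos 2: 'f'=='f', pos 3: 'j'!='i', pos 4: 'p'=='p', pos 5: 'c'!='u', pos 6: 'e'!='k', pos 7: 'o'=='o'
Differing positions: 5
Hamming distance: 5


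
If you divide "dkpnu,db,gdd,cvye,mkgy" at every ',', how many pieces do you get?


Input string: 'dkpnu,db,gdd,cvye,mkgy'
Delimiter: ','
Split result: 'dkpnu', 'db', 'gdd', 'cvye', 'mkgy'
Number of parts: 5


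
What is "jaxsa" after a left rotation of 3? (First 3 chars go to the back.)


Input: 'jaxsa', shift = 3
Operation: split at index 3 and swap parts
Front part s[0:3] = 'jax'
Back part s[3:] = 'sa'
Rotated = back + front = 'sa' + 'jax'
Result: sajax


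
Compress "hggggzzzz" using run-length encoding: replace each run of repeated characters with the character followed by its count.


Input: 'hggggzzzz'
Operation: identify consecutive runs
Runs: 'h' -> h1, 'gggg' -> g4, 'zzzz' -> z4
Encoded: h1g4z4


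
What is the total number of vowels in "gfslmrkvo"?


Input string: 'gfslmrkvo'
Operation: count vowels (a, e, i, o, u)
Scan: s[0]='g', s[1]='f', s[2]='s', s[3]='l', s[4]='m', s[5]='r', s[6]='k', s[7]='v', s[8]='o' (vowel)
Vowels found: 1
Result: 1


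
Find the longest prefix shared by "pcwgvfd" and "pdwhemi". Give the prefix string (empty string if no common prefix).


String 1: 'pcwgvfd'
String 2: 'pdwhemi'
Compare position by position:
pos 0: 'p' vs 'p' match
pos 1: 'c' vs 'd' differ -> stop
Longest common prefix: "p" (length 1)


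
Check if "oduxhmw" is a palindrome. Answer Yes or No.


Input string: 'oduxhmw'
Reversed: 'wmhxudo'
Compare pairs: s[0]='o' vs s[6]='w' (mismatch), s[1]='d' vs s[5]='m' (mismatch), s[2]='u' vs s[4]='h' (mismatch)
Palindrome: No


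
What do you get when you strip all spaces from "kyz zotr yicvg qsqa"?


Input string: 'kyz zotr yicvg qsqa'
Operation: remove all spaces
Words: 'kyz', 'zotr', 'yicvg', 'qsqa'
Join without spaces: kyzzotryicvgqsqa


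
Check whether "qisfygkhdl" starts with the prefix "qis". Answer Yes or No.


Input string: 'qisfygkhdl'
Prefix to check: 'qis'
First 3 characters of input: 'qis'
Match: True
Result: Yes


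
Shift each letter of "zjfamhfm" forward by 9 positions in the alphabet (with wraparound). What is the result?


Input: 'zjfamhfm', shift = 9
Operation: for each letter, (position + 9) mod 26
Mapping: 'z'(25+9=34, 34 mod 26=8)->'i', 'j'(9+9=18)->'s', 'f'(5+9=14)->'o', 'a'(0+9=9)->'j', 'm'(12+9=21)->'v', 'h'(7+9=16)->'q', 'f'(5+9=14)->'o', 'm'(12+9=21)->'v'
Result: isojvqov


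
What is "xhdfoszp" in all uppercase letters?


Input string: 'xhdfoszp'
Operation: convert each letter to uppercase
Mapping: 'x'->'X', 'h'->'H', 'd'->'D', 'f'->'F', 'o'->'O', 's'->'S', 'z'->'Z', 'p'->'P'
Result: XHDFOSZP


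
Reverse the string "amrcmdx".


Input string: 'amrcmdx'
Operation: reverse character order
Original order: 'a' -> 'm' -> 'r' -> 'c' -> 'm' -> 'd' -> 'x'
Reversed order: 'x' -> 'd' -> 'm' -> 'c' -> 'r' -> 'm' -> 'a'
Result: xdmcrma


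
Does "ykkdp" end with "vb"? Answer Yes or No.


Input string: 'ykkdp'
Suffix to check: 'vb'
Last 2 characters of input: 'dp'
Match: False
Result: No


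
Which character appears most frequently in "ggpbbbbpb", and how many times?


Input: 'ggpbbbbpb'
Operation: tally each character
Counts: 'b':5, 'g':2, 'p':2
Maximum: 'b' appears 5 times


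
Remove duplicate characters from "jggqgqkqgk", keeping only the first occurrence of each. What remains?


Input: 'jggqgqkqgk'
Operation: keep first occurrence of each character
Scan: s[0]='j' new -> keep; s[1]='g' new -> keep; s[2]='g' seen -> skip; s[3]='q' new -> keep; s[4]='g' seen -> skip; s[5]='q' seen -> skip; s[6]='k' new -> keep; s[7]='q' seen -> skip; s[8]='g' seen -> skip; s[9]='k' seen -> skip
Result: jgqk


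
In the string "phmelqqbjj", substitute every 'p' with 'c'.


Input string: 'phmelqqbjj'
Operation: replace 'p' with 'c'
Positions of 'p': 0
After replacement: chmelqqbjj


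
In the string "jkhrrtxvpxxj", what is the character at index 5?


Input string: 'jkhrrtxvpxxj'
Operation: get character at index 5
Index mapping: s[0]='j', s[1]='k', s[2]='h', s[3]='r', s[4]='r', s[5]='t'
Result: 't'


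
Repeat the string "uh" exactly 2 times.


Input string: 'uh'
Operation: repeat 2 times
Concatenation: 'uh' + 'uh'
Result: uhuh


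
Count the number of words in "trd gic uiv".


Input string: 'trd gic uiv'
Operation: split by spaces
Words found: 'trd', 'gic', 'uiv'
Word count: 3


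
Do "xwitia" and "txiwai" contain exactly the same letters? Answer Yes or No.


String 1: 'xwitia' -> sorted: 'aiitwx'
String 2: 'txiwai' -> sorted: 'aiitwx'
Compare sorted forms: 'aiitwx' == 'aiitwx'
Anagram: Yes


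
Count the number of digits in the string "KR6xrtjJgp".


Input string: 'KR6xrtjJgp'
Operation: count digit characters (0-9)
Scan: 'K', 'R', '6'(digit), 'x', 'r', 't', 'j', 'J', 'g', 'p'
Digits found: 1
Result: 1


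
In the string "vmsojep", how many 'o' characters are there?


Input string: 'vmsojep'
Target character: 'o'
Scan each position: s[3]='o'
Matches found at indices: 3
Total: 1


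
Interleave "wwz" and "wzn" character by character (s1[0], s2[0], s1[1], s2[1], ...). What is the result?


String 1: 'wwz'
String 2: 'wzn'
Operation: alternate characters
Pairs: 'w'+'w', 'w'+'z', 'z'+'n'
Result: wwwzzn


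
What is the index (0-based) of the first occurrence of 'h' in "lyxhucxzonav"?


Input string: 'lyxhucxzonav'
Target: 'h'
Scanning left to right: s[0]='l', s[1]='y', s[2]='x', s[3]='h'
First match at index: 3


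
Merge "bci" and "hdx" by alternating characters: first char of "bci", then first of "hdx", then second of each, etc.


String 1: 'bci'
String 2: 'hdx'
Operation: alternate characters
Pairs: 'b'+'h', 'c'+'d', 'i'+'x'
Result: bhcdix


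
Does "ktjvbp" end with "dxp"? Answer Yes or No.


Input string: 'ktjvbp'
Suffix to check: 'dxp'
Last 3 characters of input: 'vbp'
Match: False
Result: No


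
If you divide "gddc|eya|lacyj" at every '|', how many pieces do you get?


Input string: 'gddc|eya|lacyj'
Delimiter: '|'
Split result: 'gddc', 'eya', 'lacyj'
Number of parts: 3


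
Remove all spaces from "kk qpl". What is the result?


Input string: 'kk qpl'
Operation: remove all spaces
Words: 'kk', 'qpl'
Join without spaces: kkqpl


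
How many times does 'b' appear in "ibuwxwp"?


Input string: 'ibuwxwp'
Target character: 'b'
Scan each position: s[1]='b'
Matches found at indices: 1
Total: 1


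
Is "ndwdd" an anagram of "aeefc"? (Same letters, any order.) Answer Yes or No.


String 1: 'aeefc' -> sorted: 'aceef'
String 2: 'ndwdd' -> sorted: 'dddnw'
Compare sorted forms: 'aceef' != 'dddnw'
Anagram: No


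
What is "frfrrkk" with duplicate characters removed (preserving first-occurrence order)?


Input: 'frfrrkk'
Operation: keep first occurrence of each character
Scan: s[0]='f' new -> keep; s[1]='r' new -> keep; s[2]='f' seen -> skip; s[3]='r' seen -> skip; s[4]='r' seen -> skip; s[5]='k' new -> keep; s[6]='k' seen -> skip
Result: frk


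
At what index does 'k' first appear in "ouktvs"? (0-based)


Input string: 'ouktvs'
Target: 'k'
Scanning left to right: s[0]='o', s[1]='u', s[2]='k'
First match at index: 2


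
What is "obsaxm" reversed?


Input string: 'obsaxm'
Operation: reverse character order
Original order: 'o' -> 'b' -> 's' -> 'a' -> 'x' -> 'm'
Reversed order: 'm' -> 'x' -> 'a' -> 's' -> 'b' -> 'o'
Result: mxasbo


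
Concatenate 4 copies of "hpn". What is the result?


Input string: 'hpn'
Operation: repeat 4 times
Concatenation: 'hpn' + 'hpn' + 'hpn' + 'hpn'
Result: hpnhpnhpnhpn


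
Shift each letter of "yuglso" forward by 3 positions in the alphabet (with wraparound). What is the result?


Input: 'yuglso', shift = 3
Operation: for each letter, (position + 3) mod 26
Mapping: 'y'(24+3=27, 27 mod 26=1)->'b', 'u'(20+3=23)->'x', 'g'(6+3=9)->'j', 'l'(11+3=14)->'o', 's'(18+3=21)->'v', 'o'(14+3=17)->'r'
Result: bxjovr


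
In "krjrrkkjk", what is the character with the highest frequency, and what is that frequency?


Input: 'krjrrkkjk'
Operation: tally each character
Counts: 'j':2, 'k':4, 'r':3
Maximum: 'k' appears 4 times


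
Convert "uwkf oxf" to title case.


Input string: 'uwkf oxf'
Operation: capitalize first letter of each word
Word transformations: 'uwkf'->'Uwkf', 'oxf'->'Oxf'
Result: Uwkf Oxf


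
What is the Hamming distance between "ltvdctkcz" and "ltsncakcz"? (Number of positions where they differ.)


String 1: 'ltvdctkcz'
String 2: 'ltsncakcz'
Compare each position: pos 0: 'l'=='l', pos 1: 't'=='t', pos 2: 'v'!='s', pos 3: 'd'!='n', pos 4: 'c'=='c', pos 5: 't'!='a', pos 6: 'k'=='k', pos 7: 'c'=='c', pos 8: 'z'=='z'
Differing positions: 3
Hamming distance: 3


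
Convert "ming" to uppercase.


Input string: 'ming'
Operation: convert each letter to uppercase
Mapping: 'm'->'M', 'i'->'I', 'n'->'N', 'g'->'G'
Result: MING


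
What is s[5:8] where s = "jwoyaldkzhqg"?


Input string: 'jwoyaldkzhqg'
Operation: slice [5:8]
Extract characters: s[5]='l', s[6]='d', s[7]='k'
Result: ldk


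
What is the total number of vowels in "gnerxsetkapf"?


Input string: 'gnerxsetkapf'
Operation: count vowels (a, e, i, o, u)
Scan: s[0]='g', s[1]='n', s[2]='e' (vowel), s[3]='r', s[4]='x', s[5]='s', s[6]='e' (vowel), s[7]='t', s[8]='k', s[9]='a' (vowel), s[10]='p', s[11]='f'
Vowels found: 3
Result: 3


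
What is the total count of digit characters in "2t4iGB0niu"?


Input string: '2t4iGB0niu'
Operation: count digit characters (0-9)
Scan: '2'(digit), 't', '4'(digit), 'i', 'G', 'B', '0'(digit), 'n', 'i', 'u'
Digits found: 3
Result: 3


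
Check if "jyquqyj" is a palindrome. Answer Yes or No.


Input string: 'jyquqyj'
Reversed: 'jyquqyj'
Compare pairs: s[0]='j' vs s[6]='j' (match), s[1]='y' vs s[5]='y' (match), s[2]='q' vs s[4]='q' (match)
Palindrome: Yes


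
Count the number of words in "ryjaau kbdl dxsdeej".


Input string: 'ryjaau kbdl dxsdeej'
Operation: split by spaces
Words found: 'ryjaau', 'kbdl', 'dxsdeej'
Word count: 3


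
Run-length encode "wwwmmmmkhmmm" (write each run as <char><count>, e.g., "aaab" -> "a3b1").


Input: 'wwwmmmmkhmmm'
Operation: identify consecutive runs
Runs: 'www' -> w3, 'mmmm' -> m4, 'k' -> k1, 'h' -> h1, 'mmm' -> m3
Encoded: w3m4k1h1m3


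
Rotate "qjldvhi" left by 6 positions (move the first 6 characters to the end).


Input: 'qjldvhi', shift = 6
Operation: split at index 6 and swap parts
Front part s[0:6] = 'qjldvh'
Back part s[6:] = 'i'
Rotated = back + front = 'i' + 'qjldvh'
Result: iqjldvh


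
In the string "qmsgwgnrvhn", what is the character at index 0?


Input string: 'qmsgwgnrvhn'
Operation: get character at index 0
Index mapping: s[0]='q'
Result: 'q'


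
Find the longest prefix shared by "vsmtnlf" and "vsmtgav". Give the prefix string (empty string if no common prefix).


String 1: 'vsmtnlf'
String 2: 'vsmtgav'
Compare position by position:
pos 0: 'v' vs 'v' match
pos 1: 's' vs 's' match
pos 2: 'm' vs 'm' match
pos 3: 't' vs 't' match
pos 4: 'n' vs 'g' differ -> stop
Longest common prefix: "vsmt" (length 4)


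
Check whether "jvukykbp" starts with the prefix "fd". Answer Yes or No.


Input string: 'jvukykbp'
Prefix to check: 'fd'
First 2 characters of input: 'jv'
Match: False
Result: No


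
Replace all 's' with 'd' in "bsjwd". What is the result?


Input string: 'bsjwd'
Operation: replace 's' with 'd'
Positions of 's': 1
After replacement: bdjwd


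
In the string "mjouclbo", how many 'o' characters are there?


Input string: 'mjouclbo'
Target character: 'o'
Scan each position: s[2]='o', s[7]='o'
Matches found at indices: 2, 7
Total: 2


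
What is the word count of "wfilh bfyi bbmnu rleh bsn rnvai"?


Input string: 'wfilh bfyi bbmnu rleh bsn rnvai'
Operation: split by spaces
Words found: 'wfilh', 'bfyi', 'bbmnu', 'rleh', 'bsn', 'rnvai'
Word count: 6


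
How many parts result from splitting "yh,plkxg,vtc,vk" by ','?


Input string: 'yh,plkxg,vtc,vk'
Delimiter: ','
Split result: 'yh', 'plkxg', 'vtc', 'vk'
Number of parts: 4


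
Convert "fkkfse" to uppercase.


Input string: 'fkkfse'
Operation: convert each letter to uppercase
Mapping: 'f'->'F', 'k'->'K', 'k'->'K', 'f'->'F', 's'->'S', 'e'->'E'
Result: FKKFSE


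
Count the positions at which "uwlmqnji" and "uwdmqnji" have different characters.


String 1: 'uwlmqnji'
String 2: 'uwdmqnji'
Compare each position: pos 0: 'u'=='u', pos 1: 'w'=='w', pos 2: 'l'!='d', pos 3: 'm'=='m', pos 4: 'q'=='q', pos 5: 'n'=='n', pos 6: 'j'=='j', pos 7: 'i'=='i'
Differing positions: 1
Hamming distance: 1


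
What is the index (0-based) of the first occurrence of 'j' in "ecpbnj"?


Input string: 'ecpbnj'
Target: 'j'
Scanning left to right: s[0]='e', s[1]='c', s[2]='p', s[3]='b', s[4]='n', s[5]='j'
First match at index: 5
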